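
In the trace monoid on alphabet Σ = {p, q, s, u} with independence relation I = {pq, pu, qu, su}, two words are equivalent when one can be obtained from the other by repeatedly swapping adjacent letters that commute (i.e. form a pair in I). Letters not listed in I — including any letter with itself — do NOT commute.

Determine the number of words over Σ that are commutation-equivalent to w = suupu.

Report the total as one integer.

10

#0=s has no predecessor
#1=u has no predecessor
#2=u depends on [1:u]
#3=p depends on [0:s]
#4=u depends on [2:u]
sources: [0:s, 1:u]
N(rest) = Σ N(rest − s) over sources s of rest; N(one piece) = 1:
  size 1 → [3]=1  [4]=1
  size 2 → [0,3]=1  [2,4]=1  [3,4]=2
  size 3 → [0,3,4]=3  [1,2,4]=1  [2,3,4]=3
  first=0(s) contributes 4
  first=1(u) contributes 6
|[w]| = 10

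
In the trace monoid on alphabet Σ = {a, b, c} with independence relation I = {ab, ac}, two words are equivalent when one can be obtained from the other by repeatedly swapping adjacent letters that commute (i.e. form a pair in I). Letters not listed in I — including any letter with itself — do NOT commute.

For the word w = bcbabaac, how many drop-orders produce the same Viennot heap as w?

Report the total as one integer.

56

#0=b has no predecessor
#1=c depends on [0:b]
#2=b depends on [1:c]
#3=a has no predecessor
#4=b depends on [2:b]
#5=a depends on [3:a]
#6=a depends on [5:a]
#7=c depends on [4:b]
sources: [0:b, 3:a]
N(rest) = Σ N(rest − s) over sources s of rest; N(one piece) = 1:
  size 1 → [6]=1  [7]=1
  size 2 → [4,7]=1  [5,6]=1  [6,7]=2
  size 3 → [2,4,7]=1  [3,5,6]=1  [4,6,7]=3  [5,6,7]=3
  size 4 → [1,2,4,7]=1  [2,4,6,7]=4  [3,5,6,7]=4  [4,5,6,7]=6
  size 5 → [0,1,2,4,7]=1  [1,2,4,6,7]=5  [2,4,5,6,7]=10  [3,4,5,6,7]=10
  size 6 → [0,1,2,4,6,7]=6  [1,2,4,5,6,7]=15  [2,3,4,5,6,7]=20
  first=0(b) contributes 35
  first=3(a) contributes 21
|[w]| = 56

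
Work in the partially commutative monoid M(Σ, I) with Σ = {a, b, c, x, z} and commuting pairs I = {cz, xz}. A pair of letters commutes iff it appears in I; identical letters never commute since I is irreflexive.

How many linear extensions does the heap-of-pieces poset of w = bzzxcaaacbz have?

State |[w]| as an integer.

#0=b has no predecessor
#1=z depends on [0:b]
#2=z depends on [1:z]
#3=x depends on [0:b]
#4=c depends on [3:x]
#5=a depends on [2:z, 4:c]
#6=a depends on [5:a]
#7=a depends on [6:a]
#8=c depends on [7:a]
#9=b depends on [8:c]
#10=z depends on [9:b]
sources: [0:b]
N(rest) = Σ N(rest − s) over sources s of rest; N(one piece) = 1:
  size 1 → [10]=1
  size 2 → [9,10]=1
  size 3 → [8,9,10]=1
  size 4 → [7,8,9,10]=1
  size 5 → [6,7,8,9,10]=1
  size 6 → [5,6,7,8,9,10]=1
  size 7 → [2,5,6,7,8,9,10]=1  [4,5,6,7,8,9,10]=1
  size 8 → [1,2,5,6,7,8,9,10]=1  [2,4,5,6,7,8,9,10]=2  [3,4,5,6,7,8,9,10]=1
  size 9 → [1,2,4,5,6,7,8,9,10]=3  [2,3,4,5,6,7,8,9,10]=3
  first=0(b) contributes 6

6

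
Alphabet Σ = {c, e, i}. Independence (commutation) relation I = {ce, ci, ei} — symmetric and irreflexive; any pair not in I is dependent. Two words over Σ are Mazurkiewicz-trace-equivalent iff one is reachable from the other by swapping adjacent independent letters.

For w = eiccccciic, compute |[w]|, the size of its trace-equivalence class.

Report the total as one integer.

840

piece 0:e — minimal
piece 1:i — minimal
piece 2:c — minimal
piece 3:c rests on {2:c}
piece 4:c rests on {3:c}
piece 5:c rests on {4:c}
piece 6:c rests on {5:c}
piece 7:i rests on {1:i}
piece 8:i rests on {7:i}
piece 9:c rests on {6:c}
minimal pieces: {0:e, 1:i, 2:c}
ways to finish when only these pieces remain (= sum over removing one remaining piece with nothing left below it):
  1 left: {0}→1  {8}→1  {9}→1
  2 left: {0,8}→2  {0,9}→2  {6,9}→1  {7,8}→1  {8,9}→2
  3 left: {0,6,9}→3  {0,7,8}→3  {0,8,9}→6  {1,7,8}→1  {5,6,9}→1  {6,8,9}→3  {7,8,9}→3
  4 left: {0,1,7,8}→4  {0,5,6,9}→4  {0,6,8,9}→12  {0,7,8,9}→12  {1,7,8,9}→4  {4,5,6,9}→1  {5,6,8,9}→4  {6,7,8,9}→6
  5 left: {0,1,7,8,9}→20  {0,4,5,6,9}→5  {0,5,6,8,9}→20  {0,6,7,8,9}→30  {1,6,7,8,9}→10  {3,4,5,6,9}→1  {4,5,6,8,9}→5  {5,6,7,8,9}→10
  6 left: {0,1,6,7,8,9}→60  {0,3,4,5,6,9}→6  {0,4,5,6,8,9}→30  {0,5,6,7,8,9}→60  {1,5,6,7,8,9}→20  {2,3,4,5,6,9}→1  {3,4,5,6,8,9}→6  {4,5,6,7,8,9}→15
  7 left: {0,1,5,6,7,8,9}→140  {0,2,3,4,5,6,9}→7  {0,3,4,5,6,8,9}→42  {0,4,5,6,7,8,9}→105  {1,4,5,6,7,8,9}→35  {2,3,4,5,6,8,9}→7  {3,4,5,6,7,8,9}→21
  8 left: {0,1,4,5,6,7,8,9}→280  {0,2,3,4,5,6,8,9}→56  {0,3,4,5,6,7,8,9}→168  {1,3,4,5,6,7,8,9}→56  {2,3,4,5,6,7,8,9}→28
  placing 0:e first → 84 extensions
  placing 1:i first → 252 extensions
  placing 2:c first → 504 extensions
total linear extensions = 840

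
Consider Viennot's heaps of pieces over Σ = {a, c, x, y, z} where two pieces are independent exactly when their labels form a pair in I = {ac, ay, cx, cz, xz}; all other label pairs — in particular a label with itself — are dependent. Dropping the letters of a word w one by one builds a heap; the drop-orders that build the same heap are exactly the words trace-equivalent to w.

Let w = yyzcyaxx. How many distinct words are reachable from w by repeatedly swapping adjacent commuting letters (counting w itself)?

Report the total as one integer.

piece 0:y — minimal
piece 1:y rests on {0:y}
piece 2:z rests on {1:y}
piece 3:c rests on {1:y}
piece 4:y rests on {2:z, 3:c}
piece 5:a rests on {2:z}
piece 6:x rests on {4:y, 5:a}
piece 7:x rests on {6:x}
minimal pieces: {0:y}
ways to finish when only these pieces remain (= sum over removing one remaining piece with nothing left below it):
  1 left: {7}→1
  2 left: {6,7}→1
  3 left: {4,6,7}→1  {5,6,7}→1
  4 left: {3,4,6,7}→1  {4,5,6,7}→2
  5 left: {2,4,5,6,7}→2  {3,4,5,6,7}→3
  6 left: {2,3,4,5,6,7}→5
  placing 0:y first → 5 extensions

5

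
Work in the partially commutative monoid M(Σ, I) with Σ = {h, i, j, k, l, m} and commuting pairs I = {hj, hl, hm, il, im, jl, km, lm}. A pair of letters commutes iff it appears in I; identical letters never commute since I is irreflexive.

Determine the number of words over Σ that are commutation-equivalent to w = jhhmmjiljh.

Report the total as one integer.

300

#0=j has no predecessor
#1=h has no predecessor
#2=h depends on [1:h]
#3=m depends on [0:j]
#4=m depends on [3:m]
#5=j depends on [4:m]
#6=i depends on [2:h, 5:j]
#7=l has no predecessor
#8=j depends on [6:i]
#9=h depends on [6:i]
sources: [0:j, 1:h, 7:l]
N(rest) = Σ N(rest − s) over sources s of rest; N(one piece) = 1:
  size 1 → [7]=1  [8]=1  [9]=1
  size 2 → [7,8]=2  [7,9]=2  [8,9]=2
  size 3 → [6,8,9]=2  [7,8,9]=6
  size 4 → [2,6,8,9]=2  [5,6,8,9]=2  [6,7,8,9]=8
  size 5 → [1,2,6,8,9]=2  [2,5,6,8,9]=4  [2,6,7,8,9]=10  [4,5,6,8,9]=2  [5,6,7,8,9]=10
  size 6 → [1,2,5,6,8,9]=6  [1,2,6,7,8,9]=12  [2,4,5,6,8,9]=6  [2,5,6,7,8,9]=24  [3,4,5,6,8,9]=2  [4,5,6,7,8,9]=12
  size 7 → [0,3,4,5,6,8,9]=2  [1,2,4,5,6,8,9]=12  [1,2,5,6,7,8,9]=42  [2,3,4,5,6,8,9]=8  [2,4,5,6,7,8,9]=42  [3,4,5,6,7,8,9]=14
  size 8 → [0,2,3,4,5,6,8,9]=10  [0,3,4,5,6,7,8,9]=16  [1,2,3,4,5,6,8,9]=20  [1,2,4,5,6,7,8,9]=96  [2,3,4,5,6,7,8,9]=64
  first=0(j) contributes 180
  first=1(h) contributes 90
  first=7(l) contributes 30
|[w]| = 300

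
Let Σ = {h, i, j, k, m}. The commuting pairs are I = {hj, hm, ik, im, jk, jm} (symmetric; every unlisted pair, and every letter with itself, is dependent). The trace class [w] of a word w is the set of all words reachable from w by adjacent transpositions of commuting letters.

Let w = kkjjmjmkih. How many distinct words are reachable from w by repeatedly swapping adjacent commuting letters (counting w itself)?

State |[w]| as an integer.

#0=k has no predecessor
#1=k depends on [0:k]
#2=j has no predecessor
#3=j depends on [2:j]
#4=m depends on [1:k]
#5=j depends on [3:j]
#6=m depends on [4:m]
#7=k depends on [6:m]
#8=i depends on [5:j]
#9=h depends on [7:k, 8:i]
sources: [0:k, 2:j]
N(rest) = Σ N(rest − s) over sources s of rest; N(one piece) = 1:
  size 1 → [9]=1
  size 2 → [7,9]=1  [8,9]=1
  size 3 → [5,8,9]=1  [6,7,9]=1  [7,8,9]=2
  size 4 → [3,5,8,9]=1  [4,6,7,9]=1  [5,7,8,9]=3  [6,7,8,9]=3
  size 5 → [1,4,6,7,9]=1  [2,3,5,8,9]=1  [3,5,7,8,9]=4  [4,6,7,8,9]=4  [5,6,7,8,9]=6
  size 6 → [0,1,4,6,7,9]=1  [1,4,6,7,8,9]=5  [2,3,5,7,8,9]=5  [3,5,6,7,8,9]=10  [4,5,6,7,8,9]=10
  size 7 → [0,1,4,6,7,8,9]=6  [1,4,5,6,7,8,9]=15  [2,3,5,6,7,8,9]=15  [3,4,5,6,7,8,9]=20
  size 8 → [0,1,4,5,6,7,8,9]=21  [1,3,4,5,6,7,8,9]=35  [2,3,4,5,6,7,8,9]=35
  first=0(k) contributes 70
  first=2(j) contributes 56
|[w]| = 126

126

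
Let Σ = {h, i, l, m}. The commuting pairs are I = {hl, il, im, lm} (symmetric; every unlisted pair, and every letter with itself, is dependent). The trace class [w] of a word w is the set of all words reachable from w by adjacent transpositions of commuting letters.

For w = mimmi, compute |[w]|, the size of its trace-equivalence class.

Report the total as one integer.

#0=m has no predecessor
#1=i has no predecessor
#2=m depends on [0:m]
#3=m depends on [2:m]
#4=i depends on [1:i]
sources: [0:m, 1:i]
N(rest) = Σ N(rest − s) over sources s of rest; N(one piece) = 1:
  size 1 → [3]=1  [4]=1
  size 2 → [1,4]=1  [2,3]=1  [3,4]=2
  size 3 → [0,2,3]=1  [1,3,4]=3  [2,3,4]=3
  first=0(m) contributes 6
  first=1(i) contributes 4
|[w]| = 10

10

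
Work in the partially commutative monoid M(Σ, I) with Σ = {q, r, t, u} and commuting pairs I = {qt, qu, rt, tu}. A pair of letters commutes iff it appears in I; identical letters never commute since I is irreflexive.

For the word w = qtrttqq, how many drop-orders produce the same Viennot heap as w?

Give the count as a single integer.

#0=q has no predecessor
#1=t has no predecessor
#2=r depends on [0:q]
#3=t depends on [1:t]
#4=t depends on [3:t]
#5=q depends on [2:r]
#6=q depends on [5:q]
sources: [0:q, 1:t]
N(rest) = Σ N(rest − s) over sources s of rest; N(one piece) = 1:
  size 1 → [4]=1  [6]=1
  size 2 → [3,4]=1  [4,6]=2  [5,6]=1
  size 3 → [1,3,4]=1  [2,5,6]=1  [3,4,6]=3  [4,5,6]=3
  size 4 → [0,2,5,6]=1  [1,3,4,6]=4  [2,4,5,6]=4  [3,4,5,6]=6
  size 5 → [0,2,4,5,6]=5  [1,3,4,5,6]=10  [2,3,4,5,6]=10
  first=0(q) contributes 20
  first=1(t) contributes 15
|[w]| = 35

35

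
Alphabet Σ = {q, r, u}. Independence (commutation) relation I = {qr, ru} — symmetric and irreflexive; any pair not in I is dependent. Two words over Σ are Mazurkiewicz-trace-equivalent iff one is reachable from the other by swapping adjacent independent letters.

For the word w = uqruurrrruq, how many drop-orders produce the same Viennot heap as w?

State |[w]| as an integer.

462

drop 0:u onto floor
drop 1:q onto {0:u}
drop 2:r onto floor
drop 3:u onto {1:q}
drop 4:u onto {3:u}
drop 5:r onto {2:r}
drop 6:r onto {5:r}
drop 7:r onto {6:r}
drop 8:r onto {7:r}
drop 9:u onto {4:u}
drop 10:q onto {9:u}
ground layer = {0:u, 2:r}
drop-orders for the pieces not yet dropped (sum over which currently-grounded one goes next):
  1 to go: {8} 1  {10} 1
  2 to go: {7,8} 1  {8,10} 2  {9,10} 1
  3 to go: {4,9,10} 1  {6,7,8} 1  {7,8,10} 3  {8,9,10} 3
  4 to go: {3,4,9,10} 1  {4,8,9,10} 4  {5,6,7,8} 1  {6,7,8,10} 4  {7,8,9,10} 6
  5 to go: {1,3,4,9,10} 1  {2,5,6,7,8} 1  {3,4,8,9,10} 5  {4,7,8,9,10} 10  {5,6,7,8,10} 5  {6,7,8,9,10} 10
  6 to go: {0,1,3,4,9,10} 1  {1,3,4,8,9,10} 6  {2,5,6,7,8,10} 6  {3,4,7,8,9,10} 15  {4,6,7,8,9,10} 20  {5,6,7,8,9,10} 15
  7 to go: {0,1,3,4,8,9,10} 7  {1,3,4,7,8,9,10} 21  {2,5,6,7,8,9,10} 21  {3,4,6,7,8,9,10} 35  {4,5,6,7,8,9,10} 35
  8 to go: {0,1,3,4,7,8,9,10} 28  {1,3,4,6,7,8,9,10} 56  {2,4,5,6,7,8,9,10} 56  {3,4,5,6,7,8,9,10} 70
  9 to go: {0,1,3,4,6,7,8,9,10} 84  {1,3,4,5,6,7,8,9,10} 126  {2,3,4,5,6,7,8,9,10} 126
  if 0:u drops first: 252 orders
  if 2:r drops first: 210 orders
heap linearizations: 462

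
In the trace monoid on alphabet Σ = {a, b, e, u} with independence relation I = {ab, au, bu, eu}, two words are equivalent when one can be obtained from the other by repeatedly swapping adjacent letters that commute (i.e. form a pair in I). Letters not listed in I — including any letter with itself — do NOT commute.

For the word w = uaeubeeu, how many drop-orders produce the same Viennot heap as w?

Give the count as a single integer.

drop 0:u onto floor
drop 1:a onto floor
drop 2:e onto {1:a}
drop 3:u onto {0:u}
drop 4:b onto {2:e}
drop 5:e onto {4:b}
drop 6:e onto {5:e}
drop 7:u onto {3:u}
ground layer = {0:u, 1:a}
drop-orders for the pieces not yet dropped (sum over which currently-grounded one goes next):
  1 to go: {6} 1  {7} 1
  2 to go: {3,7} 1  {5,6} 1  {6,7} 2
  3 to go: {0,3,7} 1  {3,6,7} 3  {4,5,6} 1  {5,6,7} 3
  4 to go: {0,3,6,7} 4  {2,4,5,6} 1  {3,5,6,7} 6  {4,5,6,7} 4
  5 to go: {0,3,5,6,7} 10  {1,2,4,5,6} 1  {2,4,5,6,7} 5  {3,4,5,6,7} 10
  6 to go: {0,3,4,5,6,7} 20  {1,2,4,5,6,7} 6  {2,3,4,5,6,7} 15
  if 0:u drops first: 21 orders
  if 1:a drops first: 35 orders
heap linearizations: 56

56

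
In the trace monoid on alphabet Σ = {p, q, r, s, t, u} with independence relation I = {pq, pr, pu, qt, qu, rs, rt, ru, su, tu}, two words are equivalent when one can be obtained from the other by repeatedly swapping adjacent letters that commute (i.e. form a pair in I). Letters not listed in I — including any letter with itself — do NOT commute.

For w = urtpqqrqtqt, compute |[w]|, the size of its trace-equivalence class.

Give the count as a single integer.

2310

drop 0:u onto floor
drop 1:r onto floor
drop 2:t onto floor
drop 3:p onto {2:t}
drop 4:q onto {1:r}
drop 5:q onto {4:q}
drop 6:r onto {5:q}
drop 7:q onto {6:r}
drop 8:t onto {3:p}
drop 9:q onto {7:q}
drop 10:t onto {8:t}
ground layer = {0:u, 1:r, 2:t}
drop-orders for the pieces not yet dropped (sum over which currently-grounded one goes next):
  1 to go: {0} 1  {9} 1  {10} 1
  2 to go: {0,9} 2  {0,10} 2  {7,9} 1  {8,10} 1  {9,10} 2
  3 to go: {0,7,9} 3  {0,8,10} 3  {0,9,10} 6  {3,8,10} 1  {6,7,9} 1  {7,9,10} 3  {8,9,10} 3
  4 to go: {0,3,8,10} 4  {0,6,7,9} 4  {0,7,9,10} 12  {0,8,9,10} 12  {2,3,8,10} 1  {3,8,9,10} 4  {5,6,7,9} 1  {6,7,9,10} 4  {7,8,9,10} 6
  5 to go: {0,2,3,8,10} 5  {0,3,8,9,10} 20  {0,5,6,7,9} 5  {0,6,7,9,10} 20  {0,7,8,9,10} 30  {2,3,8,9,10} 5  {3,7,8,9,10} 10  {4,5,6,7,9} 1  {5,6,7,9,10} 5  {6,7,8,9,10} 10
  6 to go: {0,2,3,8,9,10} 30  {0,3,7,8,9,10} 60  {0,4,5,6,7,9} 6  {0,5,6,7,9,10} 30  {0,6,7,8,9,10} 60  {1,4,5,6,7,9} 1  {2,3,7,8,9,10} 15  {3,6,7,8,9,10} 20  {4,5,6,7,9,10} 6  {5,6,7,8,9,10} 15
  7 to go: {0,1,4,5,6,7,9} 7  {0,2,3,7,8,9,10} 105  {0,3,6,7,8,9,10} 140  {0,4,5,6,7,9,10} 42  {0,5,6,7,8,9,10} 105  {1,4,5,6,7,9,10} 7  {2,3,6,7,8,9,10} 35  {3,5,6,7,8,9,10} 35  {4,5,6,7,8,9,10} 21
  8 to go: {0,1,4,5,6,7,9,10} 56  {0,2,3,6,7,8,9,10} 280  {0,3,5,6,7,8,9,10} 280  {0,4,5,6,7,8,9,10} 168  {1,4,5,6,7,8,9,10} 28  {2,3,5,6,7,8,9,10} 70  {3,4,5,6,7,8,9,10} 56
  9 to go: {0,1,4,5,6,7,8,9,10} 252  {0,2,3,5,6,7,8,9,10} 630  {0,3,4,5,6,7,8,9,10} 504  {1,3,4,5,6,7,8,9,10} 84  {2,3,4,5,6,7,8,9,10} 126
  if 0:u drops first: 210 orders
  if 1:r drops first: 1260 orders
  if 2:t drops first: 840 orders
heap linearizations: 2310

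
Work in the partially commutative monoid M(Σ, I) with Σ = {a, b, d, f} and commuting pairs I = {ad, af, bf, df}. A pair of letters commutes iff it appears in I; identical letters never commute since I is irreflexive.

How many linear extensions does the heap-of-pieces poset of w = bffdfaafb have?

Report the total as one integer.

#0=b has no predecessor
#1=f has no predecessor
#2=f depends on [1:f]
#3=d depends on [0:b]
#4=f depends on [2:f]
#5=a depends on [0:b]
#6=a depends on [5:a]
#7=f depends on [4:f]
#8=b depends on [3:d, 6:a]
sources: [0:b, 1:f]
N(rest) = Σ N(rest − s) over sources s of rest; N(one piece) = 1:
  size 1 → [7]=1  [8]=1
  size 2 → [3,8]=1  [4,7]=1  [6,8]=1  [7,8]=2
  size 3 → [2,4,7]=1  [3,6,8]=2  [3,7,8]=3  [4,7,8]=3  [5,6,8]=1  [6,7,8]=3
  size 4 → [1,2,4,7]=1  [2,4,7,8]=4  [3,4,7,8]=6  [3,5,6,8]=3  [3,6,7,8]=8  [4,6,7,8]=6  [5,6,7,8]=4
  size 5 → [0,3,5,6,8]=3  [1,2,4,7,8]=5  [2,3,4,7,8]=10  [2,4,6,7,8]=10  [3,4,6,7,8]=20  [3,5,6,7,8]=15  [4,5,6,7,8]=10
  size 6 → [0,3,5,6,7,8]=18  [1,2,3,4,7,8]=15  [1,2,4,6,7,8]=15  [2,3,4,6,7,8]=40  [2,4,5,6,7,8]=20  [3,4,5,6,7,8]=45
  size 7 → [0,3,4,5,6,7,8]=63  [1,2,3,4,6,7,8]=70  [1,2,4,5,6,7,8]=35  [2,3,4,5,6,7,8]=105
  first=0(b) contributes 210
  first=1(f) contributes 168
|[w]| = 378

378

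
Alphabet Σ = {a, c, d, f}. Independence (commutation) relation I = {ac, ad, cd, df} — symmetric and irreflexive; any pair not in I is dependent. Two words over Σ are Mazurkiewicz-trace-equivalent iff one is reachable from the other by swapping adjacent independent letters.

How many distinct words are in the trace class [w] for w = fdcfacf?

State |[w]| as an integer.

14

drop 0:f onto floor
drop 1:d onto floor
drop 2:c onto {0:f}
drop 3:f onto {2:c}
drop 4:a onto {3:f}
drop 5:c onto {3:f}
drop 6:f onto {4:a, 5:c}
ground layer = {0:f, 1:d}
drop-orders for the pieces not yet dropped (sum over which currently-grounded one goes next):
  1 to go: {1} 1  {6} 1
  2 to go: {1,6} 2  {4,6} 1  {5,6} 1
  3 to go: {1,4,6} 3  {1,5,6} 3  {4,5,6} 2
  4 to go: {1,4,5,6} 8  {3,4,5,6} 2
  5 to go: {1,3,4,5,6} 10  {2,3,4,5,6} 2
  if 0:f drops first: 12 orders
  if 1:d drops first: 2 orders
heap linearizations: 14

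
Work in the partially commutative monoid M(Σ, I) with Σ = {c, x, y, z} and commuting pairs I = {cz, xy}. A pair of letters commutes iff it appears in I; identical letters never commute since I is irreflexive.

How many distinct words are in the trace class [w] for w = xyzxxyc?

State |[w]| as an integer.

6

piece 0:x — minimal
piece 1:y — minimal
piece 2:z rests on {0:x, 1:y}
piece 3:x rests on {2:z}
piece 4:x rests on {3:x}
piece 5:y rests on {2:z}
piece 6:c rests on {4:x, 5:y}
minimal pieces: {0:x, 1:y}
ways to finish when only these pieces remain (= sum over removing one remaining piece with nothing left below it):
  1 left: {6}→1
  2 left: {4,6}→1  {5,6}→1
  3 left: {3,4,6}→1  {4,5,6}→2
  4 left: {3,4,5,6}→3
  5 left: {2,3,4,5,6}→3
  placing 0:x first → 3 extensions
  placing 1:y first → 3 extensions
total linear extensions = 6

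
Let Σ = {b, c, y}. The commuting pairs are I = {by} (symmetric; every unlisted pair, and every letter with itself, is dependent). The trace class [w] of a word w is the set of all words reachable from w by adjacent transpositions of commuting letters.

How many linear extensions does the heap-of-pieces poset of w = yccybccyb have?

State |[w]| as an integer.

drop 0:y onto floor
drop 1:c onto {0:y}
drop 2:c onto {1:c}
drop 3:y onto {2:c}
drop 4:b onto {2:c}
drop 5:c onto {3:y, 4:b}
drop 6:c onto {5:c}
drop 7:y onto {6:c}
drop 8:b onto {6:c}
ground layer = {0:y}
drop-orders for the pieces not yet dropped (sum over which currently-grounded one goes next):
  1 to go: {7} 1  {8} 1
  2 to go: {7,8} 2
  3 to go: {6,7,8} 2
  4 to go: {5,6,7,8} 2
  5 to go: {3,5,6,7,8} 2  {4,5,6,7,8} 2
  6 to go: {3,4,5,6,7,8} 4
  7 to go: {2,3,4,5,6,7,8} 4
  if 0:y drops first: 4 orders

4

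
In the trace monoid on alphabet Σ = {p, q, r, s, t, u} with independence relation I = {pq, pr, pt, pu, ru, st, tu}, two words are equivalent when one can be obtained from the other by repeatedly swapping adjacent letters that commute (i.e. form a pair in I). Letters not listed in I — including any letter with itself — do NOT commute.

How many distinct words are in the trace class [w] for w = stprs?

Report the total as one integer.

5

drop 0:s onto floor
drop 1:t onto floor
drop 2:p onto {0:s}
drop 3:r onto {0:s, 1:t}
drop 4:s onto {2:p, 3:r}
ground layer = {0:s, 1:t}
drop-orders for the pieces not yet dropped (sum over which currently-grounded one goes next):
  1 to go: {4} 1
  2 to go: {2,4} 1  {3,4} 1
  3 to go: {1,3,4} 1  {2,3,4} 2
  if 0:s drops first: 3 orders
  if 1:t drops first: 2 orders
heap linearizations: 5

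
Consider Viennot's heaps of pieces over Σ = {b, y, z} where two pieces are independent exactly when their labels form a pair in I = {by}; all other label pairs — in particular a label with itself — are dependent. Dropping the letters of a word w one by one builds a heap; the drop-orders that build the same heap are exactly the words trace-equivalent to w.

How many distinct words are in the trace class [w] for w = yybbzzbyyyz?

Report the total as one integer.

piece 0:y — minimal
piece 1:y rests on {0:y}
piece 2:b — minimal
piece 3:b rests on {2:b}
piece 4:z rests on {1:y, 3:b}
piece 5:z rests on {4:z}
piece 6:b rests on {5:z}
piece 7:y rests on {5:z}
piece 8:y rests on {7:y}
piece 9:y rests on {8:y}
piece 10:z rests on {6:b, 9:y}
minimal pieces: {0:y, 2:b}
ways to finish when only these pieces remain (= sum over removing one remaining piece with nothing left below it):
  1 left: {10}→1
  2 left: {6,10}→1  {9,10}→1
  3 left: {6,9,10}→2  {8,9,10}→1
  4 left: {6,8,9,10}→3  {7,8,9,10}→1
  5 left: {6,7,8,9,10}→4
  6 left: {5,6,7,8,9,10}→4
  7 left: {4,5,6,7,8,9,10}→4
  8 left: {1,4,5,6,7,8,9,10}→4  {3,4,5,6,7,8,9,10}→4
  9 left: {0,1,4,5,6,7,8,9,10}→4  {1,3,4,5,6,7,8,9,10}→8  {2,3,4,5,6,7,8,9,10}→4
  placing 0:y first → 12 extensions
  placing 2:b first → 12 extensions
total linear extensions = 24

24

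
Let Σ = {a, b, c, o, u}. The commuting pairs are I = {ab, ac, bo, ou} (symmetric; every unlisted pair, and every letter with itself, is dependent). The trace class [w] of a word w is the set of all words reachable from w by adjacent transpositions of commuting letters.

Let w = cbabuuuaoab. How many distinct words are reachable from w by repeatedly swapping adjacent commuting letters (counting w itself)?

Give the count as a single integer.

drop 0:c onto floor
drop 1:b onto {0:c}
drop 2:a onto floor
drop 3:b onto {1:b}
drop 4:u onto {2:a, 3:b}
drop 5:u onto {4:u}
drop 6:u onto {5:u}
drop 7:a onto {6:u}
drop 8:o onto {7:a}
drop 9:a onto {8:o}
drop 10:b onto {6:u}
ground layer = {0:c, 2:a}
drop-orders for the pieces not yet dropped (sum over which currently-grounded one goes next):
  1 to go: {9} 1  {10} 1
  2 to go: {8,9} 1  {9,10} 2
  3 to go: {7,8,9} 1  {8,9,10} 3
  4 to go: {7,8,9,10} 4
  5 to go: {6,7,8,9,10} 4
  6 to go: {5,6,7,8,9,10} 4
  7 to go: {4,5,6,7,8,9,10} 4
  8 to go: {2,4,5,6,7,8,9,10} 4  {3,4,5,6,7,8,9,10} 4
  9 to go: {1,3,4,5,6,7,8,9,10} 4  {2,3,4,5,6,7,8,9,10} 8
  if 0:c drops first: 12 orders
  if 2:a drops first: 4 orders
heap linearizations: 16

16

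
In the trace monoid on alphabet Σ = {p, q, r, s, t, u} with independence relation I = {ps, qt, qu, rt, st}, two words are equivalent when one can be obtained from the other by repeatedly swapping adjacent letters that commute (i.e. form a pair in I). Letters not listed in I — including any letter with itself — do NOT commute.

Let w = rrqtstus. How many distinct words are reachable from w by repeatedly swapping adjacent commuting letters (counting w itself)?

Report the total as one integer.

#0=r has no predecessor
#1=r depends on [0:r]
#2=q depends on [1:r]
#3=t has no predecessor
#4=s depends on [2:q]
#5=t depends on [3:t]
#6=u depends on [4:s, 5:t]
#7=s depends on [6:u]
sources: [0:r, 3:t]
N(rest) = Σ N(rest − s) over sources s of rest; N(one piece) = 1:
  size 1 → [7]=1
  size 2 → [6,7]=1
  size 3 → [4,6,7]=1  [5,6,7]=1
  size 4 → [2,4,6,7]=1  [3,5,6,7]=1  [4,5,6,7]=2
  size 5 → [1,2,4,6,7]=1  [2,4,5,6,7]=3  [3,4,5,6,7]=3
  size 6 → [0,1,2,4,6,7]=1  [1,2,4,5,6,7]=4  [2,3,4,5,6,7]=6
  first=0(r) contributes 10
  first=3(t) contributes 5
|[w]| = 15

15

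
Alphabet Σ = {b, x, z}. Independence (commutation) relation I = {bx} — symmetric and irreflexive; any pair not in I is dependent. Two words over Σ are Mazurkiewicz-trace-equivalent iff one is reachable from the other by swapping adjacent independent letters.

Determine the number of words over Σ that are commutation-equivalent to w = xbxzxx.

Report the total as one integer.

3

drop 0:x onto floor
drop 1:b onto floor
drop 2:x onto {0:x}
drop 3:z onto {1:b, 2:x}
drop 4:x onto {3:z}
drop 5:x onto {4:x}
ground layer = {0:x, 1:b}
drop-orders for the pieces not yet dropped (sum over which currently-grounded one goes next):
  1 to go: {5} 1
  2 to go: {4,5} 1
  3 to go: {3,4,5} 1
  4 to go: {1,3,4,5} 1  {2,3,4,5} 1
  if 0:x drops first: 2 orders
  if 1:b drops first: 1 orders
heap linearizations: 3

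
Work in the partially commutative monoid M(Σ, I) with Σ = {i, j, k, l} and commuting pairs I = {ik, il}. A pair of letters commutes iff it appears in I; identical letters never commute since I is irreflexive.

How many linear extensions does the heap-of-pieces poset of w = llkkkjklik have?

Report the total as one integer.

4

drop 0:l onto floor
drop 1:l onto {0:l}
drop 2:k onto {1:l}
drop 3:k onto {2:k}
drop 4:k onto {3:k}
drop 5:j onto {4:k}
drop 6:k onto {5:j}
drop 7:l onto {6:k}
drop 8:i onto {5:j}
drop 9:k onto {7:l}
ground layer = {0:l}
drop-orders for the pieces not yet dropped (sum over which currently-grounded one goes next):
  1 to go: {8} 1  {9} 1
  2 to go: {7,9} 1  {8,9} 2
  3 to go: {6,7,9} 1  {7,8,9} 3
  4 to go: {6,7,8,9} 4
  5 to go: {5,6,7,8,9} 4
  6 to go: {4,5,6,7,8,9} 4
  7 to go: {3,4,5,6,7,8,9} 4
  8 to go: {2,3,4,5,6,7,8,9} 4
  if 0:l drops first: 4 orders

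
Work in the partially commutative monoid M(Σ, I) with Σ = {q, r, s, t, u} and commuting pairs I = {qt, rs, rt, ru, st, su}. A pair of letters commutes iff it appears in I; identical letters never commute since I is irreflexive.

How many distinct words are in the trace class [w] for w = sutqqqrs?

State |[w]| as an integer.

drop 0:s onto floor
drop 1:u onto floor
drop 2:t onto {1:u}
drop 3:q onto {0:s, 1:u}
drop 4:q onto {3:q}
drop 5:q onto {4:q}
drop 6:r onto {5:q}
drop 7:s onto {5:q}
ground layer = {0:s, 1:u}
drop-orders for the pieces not yet dropped (sum over which currently-grounded one goes next):
  1 to go: {2} 1  {6} 1  {7} 1
  2 to go: {2,6} 2  {2,7} 2  {6,7} 2
  3 to go: {2,6,7} 6  {5,6,7} 2
  4 to go: {2,5,6,7} 8  {4,5,6,7} 2
  5 to go: {2,4,5,6,7} 10  {3,4,5,6,7} 2
  6 to go: {0,3,4,5,6,7} 2  {2,3,4,5,6,7} 12
  if 0:s drops first: 12 orders
  if 1:u drops first: 14 orders
heap linearizations: 26

26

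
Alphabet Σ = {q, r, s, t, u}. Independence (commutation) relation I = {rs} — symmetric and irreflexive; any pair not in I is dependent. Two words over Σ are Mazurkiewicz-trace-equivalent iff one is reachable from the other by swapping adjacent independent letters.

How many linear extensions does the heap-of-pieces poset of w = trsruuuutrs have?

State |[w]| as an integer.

drop 0:t onto floor
drop 1:r onto {0:t}
drop 2:s onto {0:t}
drop 3:r onto {1:r}
drop 4:u onto {2:s, 3:r}
drop 5:u onto {4:u}
drop 6:u onto {5:u}
drop 7:u onto {6:u}
drop 8:t onto {7:u}
drop 9:r onto {8:t}
drop 10:s onto {8:t}
ground layer = {0:t}
drop-orders for the pieces not yet dropped (sum over which currently-grounded one goes next):
  1 to go: {9} 1  {10} 1
  2 to go: {9,10} 2
  3 to go: {8,9,10} 2
  4 to go: {7,8,9,10} 2
  5 to go: {6,7,8,9,10} 2
  6 to go: {5,6,7,8,9,10} 2
  7 to go: {4,5,6,7,8,9,10} 2
  8 to go: {2,4,5,6,7,8,9,10} 2  {3,4,5,6,7,8,9,10} 2
  9 to go: {1,3,4,5,6,7,8,9,10} 2  {2,3,4,5,6,7,8,9,10} 4
  if 0:t drops first: 6 orders

6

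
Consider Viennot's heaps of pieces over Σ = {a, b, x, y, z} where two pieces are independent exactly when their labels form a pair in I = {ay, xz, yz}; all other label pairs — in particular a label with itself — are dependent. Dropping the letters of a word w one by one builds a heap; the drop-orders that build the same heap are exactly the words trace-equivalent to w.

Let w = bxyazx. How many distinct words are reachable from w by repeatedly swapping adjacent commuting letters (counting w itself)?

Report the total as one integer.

#0=b has no predecessor
#1=x depends on [0:b]
#2=y depends on [1:x]
#3=a depends on [1:x]
#4=z depends on [3:a]
#5=x depends on [2:y, 3:a]
sources: [0:b]
N(rest) = Σ N(rest − s) over sources s of rest; N(one piece) = 1:
  size 1 → [4]=1  [5]=1
  size 2 → [2,5]=1  [4,5]=2
  size 3 → [2,4,5]=3  [3,4,5]=2
  size 4 → [2,3,4,5]=5
  first=0(b) contributes 5

5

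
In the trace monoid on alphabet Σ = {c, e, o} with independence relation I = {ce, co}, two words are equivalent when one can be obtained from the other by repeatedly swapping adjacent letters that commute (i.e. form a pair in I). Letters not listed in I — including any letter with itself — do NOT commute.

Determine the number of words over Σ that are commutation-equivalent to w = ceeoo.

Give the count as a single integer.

piece 0:c — minimal
piece 1:e — minimal
piece 2:e rests on {1:e}
piece 3:o rests on {2:e}
piece 4:o rests on {3:o}
minimal pieces: {0:c, 1:e}
ways to finish when only these pieces remain (= sum over removing one remaining piece with nothing left below it):
  1 left: {0}→1  {4}→1
  2 left: {0,4}→2  {3,4}→1
  3 left: {0,3,4}→3  {2,3,4}→1
  placing 0:c first → 1 extensions
  placing 1:e first → 4 extensions
total linear extensions = 5

5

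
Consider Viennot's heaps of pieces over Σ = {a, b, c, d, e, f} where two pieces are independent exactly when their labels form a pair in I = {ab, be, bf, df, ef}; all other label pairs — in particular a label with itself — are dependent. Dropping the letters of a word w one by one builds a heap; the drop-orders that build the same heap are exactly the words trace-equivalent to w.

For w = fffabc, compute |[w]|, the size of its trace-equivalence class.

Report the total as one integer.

0(f) covers ∅
1(f) covers 0:f
2(f) covers 1:f
3(a) covers 2:f
4(b) covers ∅
5(c) covers 3:a, 4:b
floor of heap: 0:f, 4:b
completions by unplaced set U, small U first (add the entries for U minus each lowest piece of U):
  |U|=1: {5}:1
  |U|=2: {3,5}:1  {4,5}:1
  |U|=3: {2,3,5}:1  {3,4,5}:2
  |U|=4: {1,2,3,5}:1  {2,3,4,5}:3
  start at 0(f): 4
  start at 4(b): 1
sum over floor = 5

5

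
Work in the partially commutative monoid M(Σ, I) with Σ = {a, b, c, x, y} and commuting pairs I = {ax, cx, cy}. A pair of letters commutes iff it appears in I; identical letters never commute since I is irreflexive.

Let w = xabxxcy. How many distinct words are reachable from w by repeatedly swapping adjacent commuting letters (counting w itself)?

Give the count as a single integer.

piece 0:x — minimal
piece 1:a — minimal
piece 2:b rests on {0:x, 1:a}
piece 3:x rests on {2:b}
piece 4:x rests on {3:x}
piece 5:c rests on {2:b}
piece 6:y rests on {4:x}
minimal pieces: {0:x, 1:a}
ways to finish when only these pieces remain (= sum over removing one remaining piece with nothing left below it):
  1 left: {5}→1  {6}→1
  2 left: {4,6}→1  {5,6}→2
  3 left: {3,4,6}→1  {4,5,6}→3
  4 left: {3,4,5,6}→4
  5 left: {2,3,4,5,6}→4
  placing 0:x first → 4 extensions
  placing 1:a first → 4 extensions
total linear extensions = 8

8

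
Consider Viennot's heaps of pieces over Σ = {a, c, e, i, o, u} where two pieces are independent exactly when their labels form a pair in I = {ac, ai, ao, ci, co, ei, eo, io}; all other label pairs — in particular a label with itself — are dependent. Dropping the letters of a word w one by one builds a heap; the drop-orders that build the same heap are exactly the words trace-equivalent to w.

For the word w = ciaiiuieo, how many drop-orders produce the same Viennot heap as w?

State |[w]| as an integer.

120

piece 0:c — minimal
piece 1:i — minimal
piece 2:a — minimal
piece 3:i rests on {1:i}
piece 4:i rests on {3:i}
piece 5:u rests on {0:c, 2:a, 4:i}
piece 6:i rests on {5:u}
piece 7:e rests on {5:u}
piece 8:o rests on {5:u}
minimal pieces: {0:c, 1:i, 2:a}
ways to finish when only these pieces remain (= sum over removing one remaining piece with nothing left below it):
  1 left: {6}→1  {7}→1  {8}→1
  2 left: {6,7}→2  {6,8}→2  {7,8}→2
  3 left: {6,7,8}→6
  4 left: {5,6,7,8}→6
  5 left: {0,5,6,7,8}→6  {2,5,6,7,8}→6  {4,5,6,7,8}→6
  6 left: {0,2,5,6,7,8}→12  {0,4,5,6,7,8}→12  {2,4,5,6,7,8}→12  {3,4,5,6,7,8}→6
  7 left: {0,2,4,5,6,7,8}→36  {0,3,4,5,6,7,8}→18  {1,3,4,5,6,7,8}→6  {2,3,4,5,6,7,8}→18
  placing 0:c first → 24 extensions
  placing 1:i first → 72 extensions
  placing 2:a first → 24 extensions
total linear extensions = 120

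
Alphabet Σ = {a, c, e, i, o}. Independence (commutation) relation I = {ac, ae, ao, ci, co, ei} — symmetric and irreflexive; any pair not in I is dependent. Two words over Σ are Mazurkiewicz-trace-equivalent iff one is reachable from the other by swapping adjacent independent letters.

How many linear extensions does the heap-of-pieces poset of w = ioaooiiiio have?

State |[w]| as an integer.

piece 0:i — minimal
piece 1:o rests on {0:i}
piece 2:a rests on {0:i}
piece 3:o rests on {1:o}
piece 4:o rests on {3:o}
piece 5:i rests on {2:a, 4:o}
piece 6:i rests on {5:i}
piece 7:i rests on {6:i}
piece 8:i rests on {7:i}
piece 9:o rests on {8:i}
minimal pieces: {0:i}
ways to finish when only these pieces remain (= sum over removing one remaining piece with nothing left below it):
  1 left: {9}→1
  2 left: {8,9}→1
  3 left: {7,8,9}→1
  4 left: {6,7,8,9}→1
  5 left: {5,6,7,8,9}→1
  6 left: {2,5,6,7,8,9}→1  {4,5,6,7,8,9}→1
  7 left: {2,4,5,6,7,8,9}→2  {3,4,5,6,7,8,9}→1
  8 left: {1,3,4,5,6,7,8,9}→1  {2,3,4,5,6,7,8,9}→3
  placing 0:i first → 4 extensions

4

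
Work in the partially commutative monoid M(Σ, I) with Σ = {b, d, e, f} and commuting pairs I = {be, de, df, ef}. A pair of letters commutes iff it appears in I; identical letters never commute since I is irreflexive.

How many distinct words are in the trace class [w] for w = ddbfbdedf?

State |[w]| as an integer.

27

piece 0:d — minimal
piece 1:d rests on {0:d}
piece 2:b rests on {1:d}
piece 3:f rests on {2:b}
piece 4:b rests on {3:f}
piece 5:d rests on {4:b}
piece 6:e — minimal
piece 7:d rests on {5:d}
piece 8:f rests on {4:b}
minimal pieces: {0:d, 6:e}
ways to finish when only these pieces remain (= sum over removing one remaining piece with nothing left below it):
  1 left: {6}→1  {7}→1  {8}→1
  2 left: {5,7}→1  {6,7}→2  {6,8}→2  {7,8}→2
  3 left: {5,6,7}→3  {5,7,8}→3  {6,7,8}→6
  4 left: {4,5,7,8}→3  {5,6,7,8}→12
  5 left: {3,4,5,7,8}→3  {4,5,6,7,8}→15
  6 left: {2,3,4,5,7,8}→3  {3,4,5,6,7,8}→18
  7 left: {1,2,3,4,5,7,8}→3  {2,3,4,5,6,7,8}→21
  placing 0:d first → 24 extensions
  placing 6:e first → 3 extensions
total linear extensions = 27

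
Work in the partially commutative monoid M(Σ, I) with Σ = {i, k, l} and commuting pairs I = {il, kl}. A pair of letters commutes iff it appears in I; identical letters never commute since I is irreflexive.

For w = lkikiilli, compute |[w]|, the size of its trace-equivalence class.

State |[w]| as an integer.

84

piece 0:l — minimal
piece 1:k — minimal
piece 2:i rests on {1:k}
piece 3:k rests on {2:i}
piece 4:i rests on {3:k}
piece 5:i rests on {4:i}
piece 6:l rests on {0:l}
piece 7:l rests on {6:l}
piece 8:i rests on {5:i}
minimal pieces: {0:l, 1:k}
ways to finish when only these pieces remain (= sum over removing one remaining piece with nothing left below it):
  1 left: {7}→1  {8}→1
  2 left: {5,8}→1  {6,7}→1  {7,8}→2
  3 left: {0,6,7}→1  {4,5,8}→1  {5,7,8}→3  {6,7,8}→3
  4 left: {0,6,7,8}→4  {3,4,5,8}→1  {4,5,7,8}→4  {5,6,7,8}→6
  5 left: {0,5,6,7,8}→10  {2,3,4,5,8}→1  {3,4,5,7,8}→5  {4,5,6,7,8}→10
  6 left: {0,4,5,6,7,8}→20  {1,2,3,4,5,8}→1  {2,3,4,5,7,8}→6  {3,4,5,6,7,8}→15
  7 left: {0,3,4,5,6,7,8}→35  {1,2,3,4,5,7,8}→7  {2,3,4,5,6,7,8}→21
  placing 0:l first → 28 extensions
  placing 1:k first → 56 extensions
total linear extensions = 84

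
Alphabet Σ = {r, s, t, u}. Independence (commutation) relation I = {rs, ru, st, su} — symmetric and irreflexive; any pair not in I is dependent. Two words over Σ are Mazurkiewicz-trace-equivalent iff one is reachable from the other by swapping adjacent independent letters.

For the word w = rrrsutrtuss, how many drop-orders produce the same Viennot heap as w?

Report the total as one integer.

660

0(r) covers ∅
1(r) covers 0:r
2(r) covers 1:r
3(s) covers ∅
4(u) covers ∅
5(t) covers 2:r, 4:u
6(r) covers 5:t
7(t) covers 6:r
8(u) covers 7:t
9(s) covers 3:s
10(s) covers 9:s
floor of heap: 0:r, 3:s, 4:u
completions by unplaced set U, small U first (add the entries for U minus each lowest piece of U):
  |U|=1: {8}:1  {10}:1
  |U|=2: {7,8}:1  {8,10}:2  {9,10}:1
  |U|=3: {3,9,10}:1  {6,7,8}:1  {7,8,10}:3  {8,9,10}:3
  |U|=4: {3,8,9,10}:4  {5,6,7,8}:1  {6,7,8,10}:4  {7,8,9,10}:6
  |U|=5: {2,5,6,7,8}:1  {3,7,8,9,10}:10  {4,5,6,7,8}:1  {5,6,7,8,10}:5  {6,7,8,9,10}:10
  |U|=6: {1,2,5,6,7,8}:1  {2,4,5,6,7,8}:2  {2,5,6,7,8,10}:6  {3,6,7,8,9,10}:20  {4,5,6,7,8,10}:6  {5,6,7,8,9,10}:15
  |U|=7: {0,1,2,5,6,7,8}:1  {1,2,4,5,6,7,8}:3  {1,2,5,6,7,8,10}:7  {2,4,5,6,7,8,10}:14  {2,5,6,7,8,9,10}:21  {3,5,6,7,8,9,10}:35  {4,5,6,7,8,9,10}:21
  |U|=8: {0,1,2,4,5,6,7,8}:4  {0,1,2,5,6,7,8,10}:8  {1,2,4,5,6,7,8,10}:24  {1,2,5,6,7,8,9,10}:28  {2,3,5,6,7,8,9,10}:56  {2,4,5,6,7,8,9,10}:56  {3,4,5,6,7,8,9,10}:56
  |U|=9: {0,1,2,4,5,6,7,8,10}:36  {0,1,2,5,6,7,8,9,10}:36  {1,2,3,5,6,7,8,9,10}:84  {1,2,4,5,6,7,8,9,10}:108  {2,3,4,5,6,7,8,9,10}:168
  start at 0(r): 360
  start at 3(s): 180
  start at 4(u): 120
sum over floor = 660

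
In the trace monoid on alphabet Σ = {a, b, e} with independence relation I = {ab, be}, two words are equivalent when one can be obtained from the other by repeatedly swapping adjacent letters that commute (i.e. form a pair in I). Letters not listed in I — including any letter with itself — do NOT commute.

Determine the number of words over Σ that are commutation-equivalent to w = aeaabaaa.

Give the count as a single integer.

#0=a has no predecessor
#1=e depends on [0:a]
#2=a depends on [1:e]
#3=a depends on [2:a]
#4=b has no predecessor
#5=a depends on [3:a]
#6=a depends on [5:a]
#7=a depends on [6:a]
sources: [0:a, 4:b]
N(rest) = Σ N(rest − s) over sources s of rest; N(one piece) = 1:
  size 1 → [4]=1  [7]=1
  size 2 → [4,7]=2  [6,7]=1
  size 3 → [4,6,7]=3  [5,6,7]=1
  size 4 → [3,5,6,7]=1  [4,5,6,7]=4
  size 5 → [2,3,5,6,7]=1  [3,4,5,6,7]=5
  size 6 → [1,2,3,5,6,7]=1  [2,3,4,5,6,7]=6
  first=0(a) contributes 7
  first=4(b) contributes 1
|[w]| = 8

8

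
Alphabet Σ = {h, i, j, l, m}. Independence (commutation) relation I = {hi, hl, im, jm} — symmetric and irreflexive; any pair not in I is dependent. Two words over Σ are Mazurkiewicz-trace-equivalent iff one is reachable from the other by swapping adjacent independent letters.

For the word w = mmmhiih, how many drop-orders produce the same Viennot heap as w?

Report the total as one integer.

21

piece 0:m — minimal
piece 1:m rests on {0:m}
piece 2:m rests on {1:m}
piece 3:h rests on {2:m}
piece 4:i — minimal
piece 5:i rests on {4:i}
piece 6:h rests on {3:h}
minimal pieces: {0:m, 4:i}
ways to finish when only these pieces remain (= sum over removing one remaining piece with nothing left below it):
  1 left: {5}→1  {6}→1
  2 left: {3,6}→1  {4,5}→1  {5,6}→2
  3 left: {2,3,6}→1  {3,5,6}→3  {4,5,6}→3
  4 left: {1,2,3,6}→1  {2,3,5,6}→4  {3,4,5,6}→6
  5 left: {0,1,2,3,6}→1  {1,2,3,5,6}→5  {2,3,4,5,6}→10
  placing 0:m first → 15 extensions
  placing 4:i first → 6 extensions
total linear extensions = 21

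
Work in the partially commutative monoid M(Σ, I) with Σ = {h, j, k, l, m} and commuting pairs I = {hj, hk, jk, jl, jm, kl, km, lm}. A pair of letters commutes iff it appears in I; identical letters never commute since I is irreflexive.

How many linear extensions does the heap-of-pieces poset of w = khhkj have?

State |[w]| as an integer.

30

#0=k has no predecessor
#1=h has no predecessor
#2=h depends on [1:h]
#3=k depends on [0:k]
#4=j has no predecessor
sources: [0:k, 1:h, 4:j]
N(rest) = Σ N(rest − s) over sources s of rest; N(one piece) = 1:
  size 1 → [2]=1  [3]=1  [4]=1
  size 2 → [0,3]=1  [1,2]=1  [2,3]=2  [2,4]=2  [3,4]=2
  size 3 → [0,2,3]=3  [0,3,4]=3  [1,2,3]=3  [1,2,4]=3  [2,3,4]=6
  first=0(k) contributes 12
  first=1(h) contributes 12
  first=4(j) contributes 6
|[w]| = 30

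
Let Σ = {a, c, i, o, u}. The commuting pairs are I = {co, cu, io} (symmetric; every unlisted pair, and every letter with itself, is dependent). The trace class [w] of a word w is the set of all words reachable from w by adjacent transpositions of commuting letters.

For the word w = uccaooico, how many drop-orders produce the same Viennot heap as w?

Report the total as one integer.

piece 0:u — minimal
piece 1:c — minimal
piece 2:c rests on {1:c}
piece 3:a rests on {0:u, 2:c}
piece 4:o rests on {3:a}
piece 5:o rests on {4:o}
piece 6:i rests on {3:a}
piece 7:c rests on {6:i}
piece 8:o rests on {5:o}
minimal pieces: {0:u, 1:c}
ways to finish when only these pieces remain (= sum over removing one remaining piece with nothing left below it):
  1 left: {7}→1  {8}→1
  2 left: {5,8}→1  {6,7}→1  {7,8}→2
  3 left: {4,5,8}→1  {5,7,8}→3  {6,7,8}→3
  4 left: {4,5,7,8}→4  {5,6,7,8}→6
  5 left: {4,5,6,7,8}→10
  6 left: {3,4,5,6,7,8}→10
  7 left: {0,3,4,5,6,7,8}→10  {2,3,4,5,6,7,8}→10
  placing 0:u first → 10 extensions
  placing 1:c first → 20 extensions
total linear extensions = 30

30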